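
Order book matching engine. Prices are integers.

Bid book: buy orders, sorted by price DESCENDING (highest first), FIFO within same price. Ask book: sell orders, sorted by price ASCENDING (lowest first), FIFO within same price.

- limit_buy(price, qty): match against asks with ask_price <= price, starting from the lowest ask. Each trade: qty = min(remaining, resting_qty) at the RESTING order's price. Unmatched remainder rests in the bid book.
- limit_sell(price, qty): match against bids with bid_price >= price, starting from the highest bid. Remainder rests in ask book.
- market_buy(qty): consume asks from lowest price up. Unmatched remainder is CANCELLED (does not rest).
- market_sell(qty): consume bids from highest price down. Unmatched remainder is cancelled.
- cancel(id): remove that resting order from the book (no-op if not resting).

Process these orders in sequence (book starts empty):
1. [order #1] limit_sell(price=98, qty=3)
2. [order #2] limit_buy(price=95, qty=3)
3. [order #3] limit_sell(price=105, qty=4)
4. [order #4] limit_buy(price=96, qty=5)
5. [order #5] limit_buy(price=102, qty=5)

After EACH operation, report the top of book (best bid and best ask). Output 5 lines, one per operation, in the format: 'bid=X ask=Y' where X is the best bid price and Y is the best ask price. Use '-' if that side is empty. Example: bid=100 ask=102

After op 1 [order #1] limit_sell(price=98, qty=3): fills=none; bids=[-] asks=[#1:3@98]
After op 2 [order #2] limit_buy(price=95, qty=3): fills=none; bids=[#2:3@95] asks=[#1:3@98]
After op 3 [order #3] limit_sell(price=105, qty=4): fills=none; bids=[#2:3@95] asks=[#1:3@98 #3:4@105]
After op 4 [order #4] limit_buy(price=96, qty=5): fills=none; bids=[#4:5@96 #2:3@95] asks=[#1:3@98 #3:4@105]
After op 5 [order #5] limit_buy(price=102, qty=5): fills=#5x#1:3@98; bids=[#5:2@102 #4:5@96 #2:3@95] asks=[#3:4@105]

Answer: bid=- ask=98
bid=95 ask=98
bid=95 ask=98
bid=96 ask=98
bid=102 ask=105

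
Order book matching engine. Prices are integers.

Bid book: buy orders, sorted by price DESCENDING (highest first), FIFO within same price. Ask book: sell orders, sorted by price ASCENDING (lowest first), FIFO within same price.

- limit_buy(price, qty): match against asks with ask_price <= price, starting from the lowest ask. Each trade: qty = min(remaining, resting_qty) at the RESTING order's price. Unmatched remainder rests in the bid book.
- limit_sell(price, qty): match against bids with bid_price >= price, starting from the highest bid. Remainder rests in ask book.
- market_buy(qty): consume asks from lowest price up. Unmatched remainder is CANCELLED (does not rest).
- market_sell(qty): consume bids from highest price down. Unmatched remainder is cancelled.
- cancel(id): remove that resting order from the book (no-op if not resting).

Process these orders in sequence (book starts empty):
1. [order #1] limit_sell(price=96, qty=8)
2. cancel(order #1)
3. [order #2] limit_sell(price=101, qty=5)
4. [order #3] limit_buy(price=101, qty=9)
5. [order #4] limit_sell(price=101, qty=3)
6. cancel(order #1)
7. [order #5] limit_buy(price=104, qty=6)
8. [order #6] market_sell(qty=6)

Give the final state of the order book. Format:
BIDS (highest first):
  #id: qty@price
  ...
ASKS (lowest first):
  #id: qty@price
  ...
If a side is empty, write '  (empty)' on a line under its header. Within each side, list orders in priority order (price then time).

After op 1 [order #1] limit_sell(price=96, qty=8): fills=none; bids=[-] asks=[#1:8@96]
After op 2 cancel(order #1): fills=none; bids=[-] asks=[-]
After op 3 [order #2] limit_sell(price=101, qty=5): fills=none; bids=[-] asks=[#2:5@101]
After op 4 [order #3] limit_buy(price=101, qty=9): fills=#3x#2:5@101; bids=[#3:4@101] asks=[-]
After op 5 [order #4] limit_sell(price=101, qty=3): fills=#3x#4:3@101; bids=[#3:1@101] asks=[-]
After op 6 cancel(order #1): fills=none; bids=[#3:1@101] asks=[-]
After op 7 [order #5] limit_buy(price=104, qty=6): fills=none; bids=[#5:6@104 #3:1@101] asks=[-]
After op 8 [order #6] market_sell(qty=6): fills=#5x#6:6@104; bids=[#3:1@101] asks=[-]

Answer: BIDS (highest first):
  #3: 1@101
ASKS (lowest first):
  (empty)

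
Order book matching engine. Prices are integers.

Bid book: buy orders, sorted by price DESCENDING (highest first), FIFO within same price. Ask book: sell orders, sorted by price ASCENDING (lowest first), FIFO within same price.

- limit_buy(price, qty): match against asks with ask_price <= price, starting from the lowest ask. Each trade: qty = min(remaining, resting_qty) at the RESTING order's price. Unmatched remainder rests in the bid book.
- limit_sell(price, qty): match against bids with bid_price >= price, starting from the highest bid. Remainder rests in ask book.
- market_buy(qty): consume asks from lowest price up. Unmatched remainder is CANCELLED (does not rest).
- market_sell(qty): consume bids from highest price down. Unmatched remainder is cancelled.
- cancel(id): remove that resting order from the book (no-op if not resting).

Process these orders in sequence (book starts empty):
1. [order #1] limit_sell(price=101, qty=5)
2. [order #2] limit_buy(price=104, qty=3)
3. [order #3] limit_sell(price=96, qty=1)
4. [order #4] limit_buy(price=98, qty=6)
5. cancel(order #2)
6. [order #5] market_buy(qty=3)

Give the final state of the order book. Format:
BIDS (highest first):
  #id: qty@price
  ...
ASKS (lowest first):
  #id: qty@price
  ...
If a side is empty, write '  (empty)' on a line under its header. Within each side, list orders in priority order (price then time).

After op 1 [order #1] limit_sell(price=101, qty=5): fills=none; bids=[-] asks=[#1:5@101]
After op 2 [order #2] limit_buy(price=104, qty=3): fills=#2x#1:3@101; bids=[-] asks=[#1:2@101]
After op 3 [order #3] limit_sell(price=96, qty=1): fills=none; bids=[-] asks=[#3:1@96 #1:2@101]
After op 4 [order #4] limit_buy(price=98, qty=6): fills=#4x#3:1@96; bids=[#4:5@98] asks=[#1:2@101]
After op 5 cancel(order #2): fills=none; bids=[#4:5@98] asks=[#1:2@101]
After op 6 [order #5] market_buy(qty=3): fills=#5x#1:2@101; bids=[#4:5@98] asks=[-]

Answer: BIDS (highest first):
  #4: 5@98
ASKS (lowest first):
  (empty)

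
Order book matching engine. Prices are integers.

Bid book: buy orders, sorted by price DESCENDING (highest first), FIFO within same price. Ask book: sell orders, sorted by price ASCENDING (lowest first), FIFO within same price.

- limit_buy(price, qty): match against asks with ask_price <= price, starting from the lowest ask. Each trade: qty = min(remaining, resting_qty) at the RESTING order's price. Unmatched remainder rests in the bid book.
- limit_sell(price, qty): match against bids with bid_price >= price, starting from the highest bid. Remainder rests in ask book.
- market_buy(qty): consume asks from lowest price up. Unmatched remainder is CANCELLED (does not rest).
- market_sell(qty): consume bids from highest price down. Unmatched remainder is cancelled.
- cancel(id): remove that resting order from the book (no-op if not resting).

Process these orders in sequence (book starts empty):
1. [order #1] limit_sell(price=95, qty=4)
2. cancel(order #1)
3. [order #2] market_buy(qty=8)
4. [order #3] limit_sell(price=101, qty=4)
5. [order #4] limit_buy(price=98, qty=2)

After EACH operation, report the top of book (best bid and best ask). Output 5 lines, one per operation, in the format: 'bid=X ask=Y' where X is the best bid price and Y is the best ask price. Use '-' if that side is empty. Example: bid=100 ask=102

After op 1 [order #1] limit_sell(price=95, qty=4): fills=none; bids=[-] asks=[#1:4@95]
After op 2 cancel(order #1): fills=none; bids=[-] asks=[-]
After op 3 [order #2] market_buy(qty=8): fills=none; bids=[-] asks=[-]
After op 4 [order #3] limit_sell(price=101, qty=4): fills=none; bids=[-] asks=[#3:4@101]
After op 5 [order #4] limit_buy(price=98, qty=2): fills=none; bids=[#4:2@98] asks=[#3:4@101]

Answer: bid=- ask=95
bid=- ask=-
bid=- ask=-
bid=- ask=101
bid=98 ask=101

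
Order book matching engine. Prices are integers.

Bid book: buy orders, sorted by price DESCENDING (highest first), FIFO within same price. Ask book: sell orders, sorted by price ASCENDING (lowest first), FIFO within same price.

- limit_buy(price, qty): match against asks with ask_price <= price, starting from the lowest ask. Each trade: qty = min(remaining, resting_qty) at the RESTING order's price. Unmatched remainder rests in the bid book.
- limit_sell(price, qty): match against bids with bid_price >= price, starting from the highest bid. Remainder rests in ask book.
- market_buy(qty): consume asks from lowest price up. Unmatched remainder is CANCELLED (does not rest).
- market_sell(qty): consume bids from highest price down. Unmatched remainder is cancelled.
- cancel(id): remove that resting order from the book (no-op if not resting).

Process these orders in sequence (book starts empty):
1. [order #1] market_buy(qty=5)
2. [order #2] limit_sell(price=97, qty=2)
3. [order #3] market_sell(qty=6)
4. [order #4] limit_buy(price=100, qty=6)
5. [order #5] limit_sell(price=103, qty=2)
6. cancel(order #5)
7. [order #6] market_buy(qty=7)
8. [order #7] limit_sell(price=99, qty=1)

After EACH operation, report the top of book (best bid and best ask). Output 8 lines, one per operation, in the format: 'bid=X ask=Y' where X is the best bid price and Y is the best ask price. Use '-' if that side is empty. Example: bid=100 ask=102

After op 1 [order #1] market_buy(qty=5): fills=none; bids=[-] asks=[-]
After op 2 [order #2] limit_sell(price=97, qty=2): fills=none; bids=[-] asks=[#2:2@97]
After op 3 [order #3] market_sell(qty=6): fills=none; bids=[-] asks=[#2:2@97]
After op 4 [order #4] limit_buy(price=100, qty=6): fills=#4x#2:2@97; bids=[#4:4@100] asks=[-]
After op 5 [order #5] limit_sell(price=103, qty=2): fills=none; bids=[#4:4@100] asks=[#5:2@103]
After op 6 cancel(order #5): fills=none; bids=[#4:4@100] asks=[-]
After op 7 [order #6] market_buy(qty=7): fills=none; bids=[#4:4@100] asks=[-]
After op 8 [order #7] limit_sell(price=99, qty=1): fills=#4x#7:1@100; bids=[#4:3@100] asks=[-]

Answer: bid=- ask=-
bid=- ask=97
bid=- ask=97
bid=100 ask=-
bid=100 ask=103
bid=100 ask=-
bid=100 ask=-
bid=100 ask=-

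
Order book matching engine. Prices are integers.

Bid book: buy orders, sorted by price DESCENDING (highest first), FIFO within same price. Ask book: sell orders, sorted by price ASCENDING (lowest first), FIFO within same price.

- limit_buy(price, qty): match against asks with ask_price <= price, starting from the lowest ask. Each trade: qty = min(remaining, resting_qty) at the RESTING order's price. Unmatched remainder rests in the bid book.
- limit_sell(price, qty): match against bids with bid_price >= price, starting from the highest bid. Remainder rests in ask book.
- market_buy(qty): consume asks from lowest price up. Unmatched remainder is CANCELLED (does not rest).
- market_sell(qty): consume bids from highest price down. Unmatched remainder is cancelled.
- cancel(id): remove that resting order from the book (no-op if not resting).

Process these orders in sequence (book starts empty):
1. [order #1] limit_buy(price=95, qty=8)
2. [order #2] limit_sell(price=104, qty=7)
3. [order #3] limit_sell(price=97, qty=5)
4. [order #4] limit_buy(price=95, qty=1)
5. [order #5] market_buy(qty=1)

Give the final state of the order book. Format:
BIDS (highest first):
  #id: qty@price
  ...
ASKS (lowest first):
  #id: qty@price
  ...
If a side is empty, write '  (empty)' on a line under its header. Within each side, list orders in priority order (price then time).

Answer: BIDS (highest first):
  #1: 8@95
  #4: 1@95
ASKS (lowest first):
  #3: 4@97
  #2: 7@104

Derivation:
After op 1 [order #1] limit_buy(price=95, qty=8): fills=none; bids=[#1:8@95] asks=[-]
After op 2 [order #2] limit_sell(price=104, qty=7): fills=none; bids=[#1:8@95] asks=[#2:7@104]
After op 3 [order #3] limit_sell(price=97, qty=5): fills=none; bids=[#1:8@95] asks=[#3:5@97 #2:7@104]
After op 4 [order #4] limit_buy(price=95, qty=1): fills=none; bids=[#1:8@95 #4:1@95] asks=[#3:5@97 #2:7@104]
After op 5 [order #5] market_buy(qty=1): fills=#5x#3:1@97; bids=[#1:8@95 #4:1@95] asks=[#3:4@97 #2:7@104]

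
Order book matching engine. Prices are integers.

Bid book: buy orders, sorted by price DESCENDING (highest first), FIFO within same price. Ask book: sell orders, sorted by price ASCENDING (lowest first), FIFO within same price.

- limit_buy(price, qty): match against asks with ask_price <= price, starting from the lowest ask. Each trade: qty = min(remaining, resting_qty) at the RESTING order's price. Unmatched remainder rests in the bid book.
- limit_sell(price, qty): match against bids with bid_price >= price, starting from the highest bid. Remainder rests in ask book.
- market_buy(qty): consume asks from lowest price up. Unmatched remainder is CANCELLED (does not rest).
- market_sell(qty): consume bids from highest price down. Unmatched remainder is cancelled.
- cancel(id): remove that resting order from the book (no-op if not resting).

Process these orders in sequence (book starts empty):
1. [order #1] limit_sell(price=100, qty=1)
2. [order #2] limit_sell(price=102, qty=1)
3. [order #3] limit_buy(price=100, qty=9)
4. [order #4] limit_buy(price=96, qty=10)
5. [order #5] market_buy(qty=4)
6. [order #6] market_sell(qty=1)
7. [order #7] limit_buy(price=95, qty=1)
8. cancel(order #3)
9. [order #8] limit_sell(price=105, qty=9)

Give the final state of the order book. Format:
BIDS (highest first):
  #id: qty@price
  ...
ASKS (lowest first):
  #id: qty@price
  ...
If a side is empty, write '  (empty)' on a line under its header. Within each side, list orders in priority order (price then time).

After op 1 [order #1] limit_sell(price=100, qty=1): fills=none; bids=[-] asks=[#1:1@100]
After op 2 [order #2] limit_sell(price=102, qty=1): fills=none; bids=[-] asks=[#1:1@100 #2:1@102]
After op 3 [order #3] limit_buy(price=100, qty=9): fills=#3x#1:1@100; bids=[#3:8@100] asks=[#2:1@102]
After op 4 [order #4] limit_buy(price=96, qty=10): fills=none; bids=[#3:8@100 #4:10@96] asks=[#2:1@102]
After op 5 [order #5] market_buy(qty=4): fills=#5x#2:1@102; bids=[#3:8@100 #4:10@96] asks=[-]
After op 6 [order #6] market_sell(qty=1): fills=#3x#6:1@100; bids=[#3:7@100 #4:10@96] asks=[-]
After op 7 [order #7] limit_buy(price=95, qty=1): fills=none; bids=[#3:7@100 #4:10@96 #7:1@95] asks=[-]
After op 8 cancel(order #3): fills=none; bids=[#4:10@96 #7:1@95] asks=[-]
After op 9 [order #8] limit_sell(price=105, qty=9): fills=none; bids=[#4:10@96 #7:1@95] asks=[#8:9@105]

Answer: BIDS (highest first):
  #4: 10@96
  #7: 1@95
ASKS (lowest first):
  #8: 9@105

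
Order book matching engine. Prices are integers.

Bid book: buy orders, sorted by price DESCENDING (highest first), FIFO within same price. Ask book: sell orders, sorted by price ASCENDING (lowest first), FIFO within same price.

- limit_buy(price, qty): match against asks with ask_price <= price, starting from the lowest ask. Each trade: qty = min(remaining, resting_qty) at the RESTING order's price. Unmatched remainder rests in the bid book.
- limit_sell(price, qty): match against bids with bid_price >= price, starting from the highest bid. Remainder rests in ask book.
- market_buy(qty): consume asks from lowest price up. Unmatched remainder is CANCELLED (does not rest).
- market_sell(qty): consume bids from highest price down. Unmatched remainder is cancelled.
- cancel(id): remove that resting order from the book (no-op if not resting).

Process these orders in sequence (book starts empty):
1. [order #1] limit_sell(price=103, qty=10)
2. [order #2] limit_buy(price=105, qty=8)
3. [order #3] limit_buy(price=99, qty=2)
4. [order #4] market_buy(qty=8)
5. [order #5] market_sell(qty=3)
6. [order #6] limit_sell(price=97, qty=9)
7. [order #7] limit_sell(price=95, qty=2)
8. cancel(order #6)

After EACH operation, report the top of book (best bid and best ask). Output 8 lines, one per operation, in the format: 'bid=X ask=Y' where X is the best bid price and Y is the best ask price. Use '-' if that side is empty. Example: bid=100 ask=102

Answer: bid=- ask=103
bid=- ask=103
bid=99 ask=103
bid=99 ask=-
bid=- ask=-
bid=- ask=97
bid=- ask=95
bid=- ask=95

Derivation:
After op 1 [order #1] limit_sell(price=103, qty=10): fills=none; bids=[-] asks=[#1:10@103]
After op 2 [order #2] limit_buy(price=105, qty=8): fills=#2x#1:8@103; bids=[-] asks=[#1:2@103]
After op 3 [order #3] limit_buy(price=99, qty=2): fills=none; bids=[#3:2@99] asks=[#1:2@103]
After op 4 [order #4] market_buy(qty=8): fills=#4x#1:2@103; bids=[#3:2@99] asks=[-]
After op 5 [order #5] market_sell(qty=3): fills=#3x#5:2@99; bids=[-] asks=[-]
After op 6 [order #6] limit_sell(price=97, qty=9): fills=none; bids=[-] asks=[#6:9@97]
After op 7 [order #7] limit_sell(price=95, qty=2): fills=none; bids=[-] asks=[#7:2@95 #6:9@97]
After op 8 cancel(order #6): fills=none; bids=[-] asks=[#7:2@95]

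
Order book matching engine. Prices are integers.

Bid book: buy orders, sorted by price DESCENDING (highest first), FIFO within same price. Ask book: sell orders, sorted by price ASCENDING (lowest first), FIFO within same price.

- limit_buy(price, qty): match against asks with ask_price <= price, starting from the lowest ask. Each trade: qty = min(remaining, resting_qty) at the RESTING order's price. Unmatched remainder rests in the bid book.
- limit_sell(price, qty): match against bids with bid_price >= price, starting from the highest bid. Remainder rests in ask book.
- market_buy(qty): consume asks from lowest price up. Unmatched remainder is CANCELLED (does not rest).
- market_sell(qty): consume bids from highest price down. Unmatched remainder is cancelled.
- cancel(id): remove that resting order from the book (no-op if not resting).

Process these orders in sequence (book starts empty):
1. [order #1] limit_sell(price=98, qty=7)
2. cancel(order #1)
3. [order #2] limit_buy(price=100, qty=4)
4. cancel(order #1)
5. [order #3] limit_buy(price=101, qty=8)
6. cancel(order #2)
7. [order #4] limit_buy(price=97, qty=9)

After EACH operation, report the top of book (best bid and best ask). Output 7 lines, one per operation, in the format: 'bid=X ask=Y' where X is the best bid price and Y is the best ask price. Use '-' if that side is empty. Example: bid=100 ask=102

Answer: bid=- ask=98
bid=- ask=-
bid=100 ask=-
bid=100 ask=-
bid=101 ask=-
bid=101 ask=-
bid=101 ask=-

Derivation:
After op 1 [order #1] limit_sell(price=98, qty=7): fills=none; bids=[-] asks=[#1:7@98]
After op 2 cancel(order #1): fills=none; bids=[-] asks=[-]
After op 3 [order #2] limit_buy(price=100, qty=4): fills=none; bids=[#2:4@100] asks=[-]
After op 4 cancel(order #1): fills=none; bids=[#2:4@100] asks=[-]
After op 5 [order #3] limit_buy(price=101, qty=8): fills=none; bids=[#3:8@101 #2:4@100] asks=[-]
After op 6 cancel(order #2): fills=none; bids=[#3:8@101] asks=[-]
After op 7 [order #4] limit_buy(price=97, qty=9): fills=none; bids=[#3:8@101 #4:9@97] asks=[-]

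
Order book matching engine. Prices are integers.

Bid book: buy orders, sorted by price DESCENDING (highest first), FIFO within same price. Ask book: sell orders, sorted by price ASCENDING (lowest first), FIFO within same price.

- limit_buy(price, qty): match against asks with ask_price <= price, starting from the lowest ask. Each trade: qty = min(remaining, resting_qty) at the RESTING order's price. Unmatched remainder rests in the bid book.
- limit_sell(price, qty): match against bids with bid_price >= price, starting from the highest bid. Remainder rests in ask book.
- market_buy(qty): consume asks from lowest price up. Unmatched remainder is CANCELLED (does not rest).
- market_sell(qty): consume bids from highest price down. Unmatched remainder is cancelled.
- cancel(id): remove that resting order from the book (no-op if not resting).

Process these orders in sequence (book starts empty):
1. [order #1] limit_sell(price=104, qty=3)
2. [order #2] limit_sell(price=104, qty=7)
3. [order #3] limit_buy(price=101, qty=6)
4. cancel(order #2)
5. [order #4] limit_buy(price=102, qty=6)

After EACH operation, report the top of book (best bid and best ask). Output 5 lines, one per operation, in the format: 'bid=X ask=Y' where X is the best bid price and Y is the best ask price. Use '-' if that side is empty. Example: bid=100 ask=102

Answer: bid=- ask=104
bid=- ask=104
bid=101 ask=104
bid=101 ask=104
bid=102 ask=104

Derivation:
After op 1 [order #1] limit_sell(price=104, qty=3): fills=none; bids=[-] asks=[#1:3@104]
After op 2 [order #2] limit_sell(price=104, qty=7): fills=none; bids=[-] asks=[#1:3@104 #2:7@104]
After op 3 [order #3] limit_buy(price=101, qty=6): fills=none; bids=[#3:6@101] asks=[#1:3@104 #2:7@104]
After op 4 cancel(order #2): fills=none; bids=[#3:6@101] asks=[#1:3@104]
After op 5 [order #4] limit_buy(price=102, qty=6): fills=none; bids=[#4:6@102 #3:6@101] asks=[#1:3@104]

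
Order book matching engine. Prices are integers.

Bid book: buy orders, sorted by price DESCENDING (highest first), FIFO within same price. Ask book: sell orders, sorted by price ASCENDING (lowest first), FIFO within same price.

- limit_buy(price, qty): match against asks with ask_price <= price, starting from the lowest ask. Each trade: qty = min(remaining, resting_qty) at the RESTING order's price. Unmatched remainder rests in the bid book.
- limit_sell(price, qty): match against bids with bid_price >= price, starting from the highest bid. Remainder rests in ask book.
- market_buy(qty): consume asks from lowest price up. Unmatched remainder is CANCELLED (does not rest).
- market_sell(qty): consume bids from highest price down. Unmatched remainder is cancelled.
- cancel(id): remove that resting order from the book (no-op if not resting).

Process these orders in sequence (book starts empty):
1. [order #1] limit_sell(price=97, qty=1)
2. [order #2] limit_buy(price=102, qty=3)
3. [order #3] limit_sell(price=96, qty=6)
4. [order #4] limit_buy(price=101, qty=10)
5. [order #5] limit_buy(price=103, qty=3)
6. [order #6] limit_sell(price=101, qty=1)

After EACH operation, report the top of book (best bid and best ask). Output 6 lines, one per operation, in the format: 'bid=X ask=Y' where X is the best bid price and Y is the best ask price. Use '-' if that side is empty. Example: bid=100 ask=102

Answer: bid=- ask=97
bid=102 ask=-
bid=- ask=96
bid=101 ask=-
bid=103 ask=-
bid=103 ask=-

Derivation:
After op 1 [order #1] limit_sell(price=97, qty=1): fills=none; bids=[-] asks=[#1:1@97]
After op 2 [order #2] limit_buy(price=102, qty=3): fills=#2x#1:1@97; bids=[#2:2@102] asks=[-]
After op 3 [order #3] limit_sell(price=96, qty=6): fills=#2x#3:2@102; bids=[-] asks=[#3:4@96]
After op 4 [order #4] limit_buy(price=101, qty=10): fills=#4x#3:4@96; bids=[#4:6@101] asks=[-]
After op 5 [order #5] limit_buy(price=103, qty=3): fills=none; bids=[#5:3@103 #4:6@101] asks=[-]
After op 6 [order #6] limit_sell(price=101, qty=1): fills=#5x#6:1@103; bids=[#5:2@103 #4:6@101] asks=[-]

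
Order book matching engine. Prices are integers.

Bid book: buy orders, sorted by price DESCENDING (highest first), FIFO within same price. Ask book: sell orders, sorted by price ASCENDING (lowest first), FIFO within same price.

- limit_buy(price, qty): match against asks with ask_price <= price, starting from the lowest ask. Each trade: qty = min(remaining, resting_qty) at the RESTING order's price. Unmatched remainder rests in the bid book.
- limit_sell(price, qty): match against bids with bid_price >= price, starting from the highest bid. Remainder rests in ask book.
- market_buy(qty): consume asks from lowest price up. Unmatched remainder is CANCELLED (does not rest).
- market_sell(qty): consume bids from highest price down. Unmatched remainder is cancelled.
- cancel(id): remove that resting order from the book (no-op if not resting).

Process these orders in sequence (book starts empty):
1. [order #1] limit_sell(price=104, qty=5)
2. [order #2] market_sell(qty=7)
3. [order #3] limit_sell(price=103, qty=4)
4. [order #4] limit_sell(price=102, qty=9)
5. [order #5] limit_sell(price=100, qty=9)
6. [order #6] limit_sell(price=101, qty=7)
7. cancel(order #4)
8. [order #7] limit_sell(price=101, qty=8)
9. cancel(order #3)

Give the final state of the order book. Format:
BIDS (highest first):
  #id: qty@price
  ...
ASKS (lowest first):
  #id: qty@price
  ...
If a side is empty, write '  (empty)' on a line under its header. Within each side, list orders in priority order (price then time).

Answer: BIDS (highest first):
  (empty)
ASKS (lowest first):
  #5: 9@100
  #6: 7@101
  #7: 8@101
  #1: 5@104

Derivation:
After op 1 [order #1] limit_sell(price=104, qty=5): fills=none; bids=[-] asks=[#1:5@104]
After op 2 [order #2] market_sell(qty=7): fills=none; bids=[-] asks=[#1:5@104]
After op 3 [order #3] limit_sell(price=103, qty=4): fills=none; bids=[-] asks=[#3:4@103 #1:5@104]
After op 4 [order #4] limit_sell(price=102, qty=9): fills=none; bids=[-] asks=[#4:9@102 #3:4@103 #1:5@104]
After op 5 [order #5] limit_sell(price=100, qty=9): fills=none; bids=[-] asks=[#5:9@100 #4:9@102 #3:4@103 #1:5@104]
After op 6 [order #6] limit_sell(price=101, qty=7): fills=none; bids=[-] asks=[#5:9@100 #6:7@101 #4:9@102 #3:4@103 #1:5@104]
After op 7 cancel(order #4): fills=none; bids=[-] asks=[#5:9@100 #6:7@101 #3:4@103 #1:5@104]
After op 8 [order #7] limit_sell(price=101, qty=8): fills=none; bids=[-] asks=[#5:9@100 #6:7@101 #7:8@101 #3:4@103 #1:5@104]
After op 9 cancel(order #3): fills=none; bids=[-] asks=[#5:9@100 #6:7@101 #7:8@101 #1:5@104]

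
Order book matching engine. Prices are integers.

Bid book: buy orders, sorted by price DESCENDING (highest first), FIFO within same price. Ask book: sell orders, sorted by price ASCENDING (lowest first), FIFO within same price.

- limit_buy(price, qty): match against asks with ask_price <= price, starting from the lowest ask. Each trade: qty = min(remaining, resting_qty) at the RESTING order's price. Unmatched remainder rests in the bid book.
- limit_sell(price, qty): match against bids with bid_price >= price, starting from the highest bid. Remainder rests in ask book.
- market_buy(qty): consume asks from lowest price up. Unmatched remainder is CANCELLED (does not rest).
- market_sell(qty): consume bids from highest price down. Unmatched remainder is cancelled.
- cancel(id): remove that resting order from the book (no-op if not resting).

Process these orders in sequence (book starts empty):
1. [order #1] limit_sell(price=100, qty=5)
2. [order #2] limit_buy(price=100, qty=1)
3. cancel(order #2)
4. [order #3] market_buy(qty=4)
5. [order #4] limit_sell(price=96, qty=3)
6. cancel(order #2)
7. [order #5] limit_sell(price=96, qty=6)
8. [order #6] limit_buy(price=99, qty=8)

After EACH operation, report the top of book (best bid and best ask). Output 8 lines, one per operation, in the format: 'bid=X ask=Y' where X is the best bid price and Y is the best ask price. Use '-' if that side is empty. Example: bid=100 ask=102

Answer: bid=- ask=100
bid=- ask=100
bid=- ask=100
bid=- ask=-
bid=- ask=96
bid=- ask=96
bid=- ask=96
bid=- ask=96

Derivation:
After op 1 [order #1] limit_sell(price=100, qty=5): fills=none; bids=[-] asks=[#1:5@100]
After op 2 [order #2] limit_buy(price=100, qty=1): fills=#2x#1:1@100; bids=[-] asks=[#1:4@100]
After op 3 cancel(order #2): fills=none; bids=[-] asks=[#1:4@100]
After op 4 [order #3] market_buy(qty=4): fills=#3x#1:4@100; bids=[-] asks=[-]
After op 5 [order #4] limit_sell(price=96, qty=3): fills=none; bids=[-] asks=[#4:3@96]
After op 6 cancel(order #2): fills=none; bids=[-] asks=[#4:3@96]
After op 7 [order #5] limit_sell(price=96, qty=6): fills=none; bids=[-] asks=[#4:3@96 #5:6@96]
After op 8 [order #6] limit_buy(price=99, qty=8): fills=#6x#4:3@96 #6x#5:5@96; bids=[-] asks=[#5:1@96]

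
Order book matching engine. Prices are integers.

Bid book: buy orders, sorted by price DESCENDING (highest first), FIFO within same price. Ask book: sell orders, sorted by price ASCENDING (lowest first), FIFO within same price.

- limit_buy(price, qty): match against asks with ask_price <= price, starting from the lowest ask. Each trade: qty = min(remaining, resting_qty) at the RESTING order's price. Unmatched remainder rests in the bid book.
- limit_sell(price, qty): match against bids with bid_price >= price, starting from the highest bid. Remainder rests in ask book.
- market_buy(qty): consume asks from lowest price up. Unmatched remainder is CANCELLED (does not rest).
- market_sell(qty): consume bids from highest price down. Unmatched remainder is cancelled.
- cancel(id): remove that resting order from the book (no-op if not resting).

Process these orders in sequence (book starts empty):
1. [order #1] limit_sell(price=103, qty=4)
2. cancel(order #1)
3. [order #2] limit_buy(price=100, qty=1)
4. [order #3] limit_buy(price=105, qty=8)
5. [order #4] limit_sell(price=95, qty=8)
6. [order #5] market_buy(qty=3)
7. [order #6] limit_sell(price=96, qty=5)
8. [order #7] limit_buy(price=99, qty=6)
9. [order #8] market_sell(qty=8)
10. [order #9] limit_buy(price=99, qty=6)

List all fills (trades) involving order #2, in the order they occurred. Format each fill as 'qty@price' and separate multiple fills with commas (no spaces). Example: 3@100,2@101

Answer: 1@100

Derivation:
After op 1 [order #1] limit_sell(price=103, qty=4): fills=none; bids=[-] asks=[#1:4@103]
After op 2 cancel(order #1): fills=none; bids=[-] asks=[-]
After op 3 [order #2] limit_buy(price=100, qty=1): fills=none; bids=[#2:1@100] asks=[-]
After op 4 [order #3] limit_buy(price=105, qty=8): fills=none; bids=[#3:8@105 #2:1@100] asks=[-]
After op 5 [order #4] limit_sell(price=95, qty=8): fills=#3x#4:8@105; bids=[#2:1@100] asks=[-]
After op 6 [order #5] market_buy(qty=3): fills=none; bids=[#2:1@100] asks=[-]
After op 7 [order #6] limit_sell(price=96, qty=5): fills=#2x#6:1@100; bids=[-] asks=[#6:4@96]
After op 8 [order #7] limit_buy(price=99, qty=6): fills=#7x#6:4@96; bids=[#7:2@99] asks=[-]
After op 9 [order #8] market_sell(qty=8): fills=#7x#8:2@99; bids=[-] asks=[-]
After op 10 [order #9] limit_buy(price=99, qty=6): fills=none; bids=[#9:6@99] asks=[-]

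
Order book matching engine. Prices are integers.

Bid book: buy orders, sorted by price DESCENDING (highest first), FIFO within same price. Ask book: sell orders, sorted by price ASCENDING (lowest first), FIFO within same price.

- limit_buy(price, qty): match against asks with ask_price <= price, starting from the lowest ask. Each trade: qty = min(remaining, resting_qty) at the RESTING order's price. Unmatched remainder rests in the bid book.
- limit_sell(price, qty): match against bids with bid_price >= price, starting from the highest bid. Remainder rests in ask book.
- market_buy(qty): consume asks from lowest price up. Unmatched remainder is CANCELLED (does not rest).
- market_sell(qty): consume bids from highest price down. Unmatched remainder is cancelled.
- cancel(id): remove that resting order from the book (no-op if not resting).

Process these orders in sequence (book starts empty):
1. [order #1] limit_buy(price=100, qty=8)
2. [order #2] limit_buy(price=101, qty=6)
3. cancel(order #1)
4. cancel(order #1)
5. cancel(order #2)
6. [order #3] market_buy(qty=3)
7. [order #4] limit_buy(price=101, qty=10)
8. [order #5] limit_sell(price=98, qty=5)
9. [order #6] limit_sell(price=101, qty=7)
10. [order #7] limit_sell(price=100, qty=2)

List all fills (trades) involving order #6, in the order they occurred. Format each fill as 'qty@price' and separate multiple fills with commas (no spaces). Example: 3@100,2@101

After op 1 [order #1] limit_buy(price=100, qty=8): fills=none; bids=[#1:8@100] asks=[-]
After op 2 [order #2] limit_buy(price=101, qty=6): fills=none; bids=[#2:6@101 #1:8@100] asks=[-]
After op 3 cancel(order #1): fills=none; bids=[#2:6@101] asks=[-]
After op 4 cancel(order #1): fills=none; bids=[#2:6@101] asks=[-]
After op 5 cancel(order #2): fills=none; bids=[-] asks=[-]
After op 6 [order #3] market_buy(qty=3): fills=none; bids=[-] asks=[-]
After op 7 [order #4] limit_buy(price=101, qty=10): fills=none; bids=[#4:10@101] asks=[-]
After op 8 [order #5] limit_sell(price=98, qty=5): fills=#4x#5:5@101; bids=[#4:5@101] asks=[-]
After op 9 [order #6] limit_sell(price=101, qty=7): fills=#4x#6:5@101; bids=[-] asks=[#6:2@101]
After op 10 [order #7] limit_sell(price=100, qty=2): fills=none; bids=[-] asks=[#7:2@100 #6:2@101]

Answer: 5@101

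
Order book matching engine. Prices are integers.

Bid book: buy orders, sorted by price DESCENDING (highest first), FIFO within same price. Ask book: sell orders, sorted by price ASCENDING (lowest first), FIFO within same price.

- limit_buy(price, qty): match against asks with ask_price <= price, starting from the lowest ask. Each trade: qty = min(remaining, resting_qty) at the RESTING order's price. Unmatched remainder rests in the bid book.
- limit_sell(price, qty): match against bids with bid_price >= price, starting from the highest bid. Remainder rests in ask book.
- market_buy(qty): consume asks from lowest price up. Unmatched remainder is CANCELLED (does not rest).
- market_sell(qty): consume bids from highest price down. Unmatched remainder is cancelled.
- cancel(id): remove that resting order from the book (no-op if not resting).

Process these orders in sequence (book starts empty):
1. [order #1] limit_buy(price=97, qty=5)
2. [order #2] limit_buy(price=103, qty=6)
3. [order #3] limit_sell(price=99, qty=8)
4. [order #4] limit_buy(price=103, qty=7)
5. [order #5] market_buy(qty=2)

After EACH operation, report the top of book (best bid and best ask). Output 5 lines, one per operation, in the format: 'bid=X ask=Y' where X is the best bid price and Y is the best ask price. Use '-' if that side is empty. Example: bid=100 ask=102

After op 1 [order #1] limit_buy(price=97, qty=5): fills=none; bids=[#1:5@97] asks=[-]
After op 2 [order #2] limit_buy(price=103, qty=6): fills=none; bids=[#2:6@103 #1:5@97] asks=[-]
After op 3 [order #3] limit_sell(price=99, qty=8): fills=#2x#3:6@103; bids=[#1:5@97] asks=[#3:2@99]
After op 4 [order #4] limit_buy(price=103, qty=7): fills=#4x#3:2@99; bids=[#4:5@103 #1:5@97] asks=[-]
After op 5 [order #5] market_buy(qty=2): fills=none; bids=[#4:5@103 #1:5@97] asks=[-]

Answer: bid=97 ask=-
bid=103 ask=-
bid=97 ask=99
bid=103 ask=-
bid=103 ask=-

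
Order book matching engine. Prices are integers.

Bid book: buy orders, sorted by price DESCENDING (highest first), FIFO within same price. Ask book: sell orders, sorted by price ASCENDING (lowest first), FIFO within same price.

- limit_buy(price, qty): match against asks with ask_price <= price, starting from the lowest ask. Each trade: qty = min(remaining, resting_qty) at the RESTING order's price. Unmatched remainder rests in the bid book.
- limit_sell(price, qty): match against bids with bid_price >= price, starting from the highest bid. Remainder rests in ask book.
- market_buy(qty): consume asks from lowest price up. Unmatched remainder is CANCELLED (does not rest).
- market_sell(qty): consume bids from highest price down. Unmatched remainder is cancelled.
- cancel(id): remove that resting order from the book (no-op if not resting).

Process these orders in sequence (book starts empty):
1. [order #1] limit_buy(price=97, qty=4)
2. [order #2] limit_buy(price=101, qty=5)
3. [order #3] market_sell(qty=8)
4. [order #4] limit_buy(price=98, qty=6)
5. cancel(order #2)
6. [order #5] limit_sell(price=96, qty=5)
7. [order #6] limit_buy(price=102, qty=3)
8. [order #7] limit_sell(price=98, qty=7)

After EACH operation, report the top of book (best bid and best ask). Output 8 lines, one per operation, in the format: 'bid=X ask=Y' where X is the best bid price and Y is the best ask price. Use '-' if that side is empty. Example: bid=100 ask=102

After op 1 [order #1] limit_buy(price=97, qty=4): fills=none; bids=[#1:4@97] asks=[-]
After op 2 [order #2] limit_buy(price=101, qty=5): fills=none; bids=[#2:5@101 #1:4@97] asks=[-]
After op 3 [order #3] market_sell(qty=8): fills=#2x#3:5@101 #1x#3:3@97; bids=[#1:1@97] asks=[-]
After op 4 [order #4] limit_buy(price=98, qty=6): fills=none; bids=[#4:6@98 #1:1@97] asks=[-]
After op 5 cancel(order #2): fills=none; bids=[#4:6@98 #1:1@97] asks=[-]
After op 6 [order #5] limit_sell(price=96, qty=5): fills=#4x#5:5@98; bids=[#4:1@98 #1:1@97] asks=[-]
After op 7 [order #6] limit_buy(price=102, qty=3): fills=none; bids=[#6:3@102 #4:1@98 #1:1@97] asks=[-]
After op 8 [order #7] limit_sell(price=98, qty=7): fills=#6x#7:3@102 #4x#7:1@98; bids=[#1:1@97] asks=[#7:3@98]

Answer: bid=97 ask=-
bid=101 ask=-
bid=97 ask=-
bid=98 ask=-
bid=98 ask=-
bid=98 ask=-
bid=102 ask=-
bid=97 ask=98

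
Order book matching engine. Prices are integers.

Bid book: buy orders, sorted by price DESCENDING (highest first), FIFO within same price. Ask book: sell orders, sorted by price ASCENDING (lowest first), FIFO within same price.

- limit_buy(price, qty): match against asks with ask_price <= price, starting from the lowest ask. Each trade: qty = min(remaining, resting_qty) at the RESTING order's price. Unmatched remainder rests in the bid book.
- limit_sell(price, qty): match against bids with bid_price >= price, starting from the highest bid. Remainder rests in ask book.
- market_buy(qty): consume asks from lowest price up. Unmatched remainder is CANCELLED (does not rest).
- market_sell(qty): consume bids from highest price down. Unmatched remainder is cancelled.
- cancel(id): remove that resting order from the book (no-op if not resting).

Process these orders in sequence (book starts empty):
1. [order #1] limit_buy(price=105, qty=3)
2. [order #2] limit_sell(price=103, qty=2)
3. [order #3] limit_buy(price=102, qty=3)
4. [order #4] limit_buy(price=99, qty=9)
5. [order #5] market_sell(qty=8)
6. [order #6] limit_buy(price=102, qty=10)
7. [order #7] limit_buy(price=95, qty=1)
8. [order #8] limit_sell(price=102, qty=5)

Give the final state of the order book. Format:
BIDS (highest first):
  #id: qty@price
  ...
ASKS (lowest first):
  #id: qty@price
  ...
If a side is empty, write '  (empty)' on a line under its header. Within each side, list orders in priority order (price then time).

After op 1 [order #1] limit_buy(price=105, qty=3): fills=none; bids=[#1:3@105] asks=[-]
After op 2 [order #2] limit_sell(price=103, qty=2): fills=#1x#2:2@105; bids=[#1:1@105] asks=[-]
After op 3 [order #3] limit_buy(price=102, qty=3): fills=none; bids=[#1:1@105 #3:3@102] asks=[-]
After op 4 [order #4] limit_buy(price=99, qty=9): fills=none; bids=[#1:1@105 #3:3@102 #4:9@99] asks=[-]
After op 5 [order #5] market_sell(qty=8): fills=#1x#5:1@105 #3x#5:3@102 #4x#5:4@99; bids=[#4:5@99] asks=[-]
After op 6 [order #6] limit_buy(price=102, qty=10): fills=none; bids=[#6:10@102 #4:5@99] asks=[-]
After op 7 [order #7] limit_buy(price=95, qty=1): fills=none; bids=[#6:10@102 #4:5@99 #7:1@95] asks=[-]
After op 8 [order #8] limit_sell(price=102, qty=5): fills=#6x#8:5@102; bids=[#6:5@102 #4:5@99 #7:1@95] asks=[-]

Answer: BIDS (highest first):
  #6: 5@102
  #4: 5@99
  #7: 1@95
ASKS (lowest first):
  (empty)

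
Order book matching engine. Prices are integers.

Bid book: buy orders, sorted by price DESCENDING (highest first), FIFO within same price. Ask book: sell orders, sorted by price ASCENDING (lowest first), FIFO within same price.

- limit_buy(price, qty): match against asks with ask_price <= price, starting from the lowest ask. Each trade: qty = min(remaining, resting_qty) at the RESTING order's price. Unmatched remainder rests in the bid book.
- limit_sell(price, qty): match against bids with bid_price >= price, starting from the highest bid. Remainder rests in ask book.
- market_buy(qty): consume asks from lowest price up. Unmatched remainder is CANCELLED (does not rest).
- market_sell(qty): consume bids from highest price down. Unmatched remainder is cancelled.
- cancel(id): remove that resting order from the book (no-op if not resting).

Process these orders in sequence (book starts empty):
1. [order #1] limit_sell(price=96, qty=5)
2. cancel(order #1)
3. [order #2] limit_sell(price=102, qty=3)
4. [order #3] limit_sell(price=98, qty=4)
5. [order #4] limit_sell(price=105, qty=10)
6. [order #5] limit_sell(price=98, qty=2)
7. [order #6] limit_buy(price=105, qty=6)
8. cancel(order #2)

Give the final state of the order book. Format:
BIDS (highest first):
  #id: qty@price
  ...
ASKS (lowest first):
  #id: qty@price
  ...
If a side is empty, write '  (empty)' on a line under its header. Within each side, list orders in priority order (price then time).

After op 1 [order #1] limit_sell(price=96, qty=5): fills=none; bids=[-] asks=[#1:5@96]
After op 2 cancel(order #1): fills=none; bids=[-] asks=[-]
After op 3 [order #2] limit_sell(price=102, qty=3): fills=none; bids=[-] asks=[#2:3@102]
After op 4 [order #3] limit_sell(price=98, qty=4): fills=none; bids=[-] asks=[#3:4@98 #2:3@102]
After op 5 [order #4] limit_sell(price=105, qty=10): fills=none; bids=[-] asks=[#3:4@98 #2:3@102 #4:10@105]
After op 6 [order #5] limit_sell(price=98, qty=2): fills=none; bids=[-] asks=[#3:4@98 #5:2@98 #2:3@102 #4:10@105]
After op 7 [order #6] limit_buy(price=105, qty=6): fills=#6x#3:4@98 #6x#5:2@98; bids=[-] asks=[#2:3@102 #4:10@105]
After op 8 cancel(order #2): fills=none; bids=[-] asks=[#4:10@105]

Answer: BIDS (highest first):
  (empty)
ASKS (lowest first):
  #4: 10@105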